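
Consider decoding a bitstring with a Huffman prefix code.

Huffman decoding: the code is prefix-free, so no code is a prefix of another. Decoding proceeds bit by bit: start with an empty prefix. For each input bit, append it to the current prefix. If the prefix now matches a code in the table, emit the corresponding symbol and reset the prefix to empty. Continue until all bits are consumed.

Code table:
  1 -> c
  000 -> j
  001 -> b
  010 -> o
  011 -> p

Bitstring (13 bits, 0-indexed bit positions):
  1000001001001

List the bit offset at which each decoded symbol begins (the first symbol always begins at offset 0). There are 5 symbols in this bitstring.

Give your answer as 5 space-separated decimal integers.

Bit 0: prefix='1' -> emit 'c', reset
Bit 1: prefix='0' (no match yet)
Bit 2: prefix='00' (no match yet)
Bit 3: prefix='000' -> emit 'j', reset
Bit 4: prefix='0' (no match yet)
Bit 5: prefix='00' (no match yet)
Bit 6: prefix='001' -> emit 'b', reset
Bit 7: prefix='0' (no match yet)
Bit 8: prefix='00' (no match yet)
Bit 9: prefix='001' -> emit 'b', reset
Bit 10: prefix='0' (no match yet)
Bit 11: prefix='00' (no match yet)
Bit 12: prefix='001' -> emit 'b', reset

Answer: 0 1 4 7 10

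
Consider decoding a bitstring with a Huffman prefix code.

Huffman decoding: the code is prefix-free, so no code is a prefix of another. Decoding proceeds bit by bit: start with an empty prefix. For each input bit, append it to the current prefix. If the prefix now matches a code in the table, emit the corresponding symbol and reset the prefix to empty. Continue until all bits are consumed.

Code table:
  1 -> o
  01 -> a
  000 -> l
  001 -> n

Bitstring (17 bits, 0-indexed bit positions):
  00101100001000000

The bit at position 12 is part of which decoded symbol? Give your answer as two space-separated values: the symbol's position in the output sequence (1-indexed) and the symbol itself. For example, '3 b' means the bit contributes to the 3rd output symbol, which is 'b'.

Bit 0: prefix='0' (no match yet)
Bit 1: prefix='00' (no match yet)
Bit 2: prefix='001' -> emit 'n', reset
Bit 3: prefix='0' (no match yet)
Bit 4: prefix='01' -> emit 'a', reset
Bit 5: prefix='1' -> emit 'o', reset
Bit 6: prefix='0' (no match yet)
Bit 7: prefix='00' (no match yet)
Bit 8: prefix='000' -> emit 'l', reset
Bit 9: prefix='0' (no match yet)
Bit 10: prefix='01' -> emit 'a', reset
Bit 11: prefix='0' (no match yet)
Bit 12: prefix='00' (no match yet)
Bit 13: prefix='000' -> emit 'l', reset
Bit 14: prefix='0' (no match yet)
Bit 15: prefix='00' (no match yet)
Bit 16: prefix='000' -> emit 'l', reset

Answer: 6 l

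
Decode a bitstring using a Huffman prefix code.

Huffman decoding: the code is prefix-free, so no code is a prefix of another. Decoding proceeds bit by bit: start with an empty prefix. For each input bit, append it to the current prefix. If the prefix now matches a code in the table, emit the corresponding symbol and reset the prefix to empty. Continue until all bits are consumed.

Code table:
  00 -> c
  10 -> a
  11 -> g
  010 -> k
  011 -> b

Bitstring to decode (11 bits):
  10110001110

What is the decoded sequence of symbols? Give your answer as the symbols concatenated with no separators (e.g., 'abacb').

Answer: agcba

Derivation:
Bit 0: prefix='1' (no match yet)
Bit 1: prefix='10' -> emit 'a', reset
Bit 2: prefix='1' (no match yet)
Bit 3: prefix='11' -> emit 'g', reset
Bit 4: prefix='0' (no match yet)
Bit 5: prefix='00' -> emit 'c', reset
Bit 6: prefix='0' (no match yet)
Bit 7: prefix='01' (no match yet)
Bit 8: prefix='011' -> emit 'b', reset
Bit 9: prefix='1' (no match yet)
Bit 10: prefix='10' -> emit 'a', reset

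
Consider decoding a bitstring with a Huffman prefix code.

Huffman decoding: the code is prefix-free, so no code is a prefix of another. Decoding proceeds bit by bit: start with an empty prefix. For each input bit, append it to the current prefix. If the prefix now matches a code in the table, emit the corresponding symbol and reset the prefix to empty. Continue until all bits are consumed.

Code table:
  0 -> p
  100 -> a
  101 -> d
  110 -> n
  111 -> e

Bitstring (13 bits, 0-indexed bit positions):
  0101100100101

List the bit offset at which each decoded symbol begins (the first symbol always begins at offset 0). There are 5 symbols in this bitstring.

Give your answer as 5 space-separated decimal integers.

Answer: 0 1 4 7 10

Derivation:
Bit 0: prefix='0' -> emit 'p', reset
Bit 1: prefix='1' (no match yet)
Bit 2: prefix='10' (no match yet)
Bit 3: prefix='101' -> emit 'd', reset
Bit 4: prefix='1' (no match yet)
Bit 5: prefix='10' (no match yet)
Bit 6: prefix='100' -> emit 'a', reset
Bit 7: prefix='1' (no match yet)
Bit 8: prefix='10' (no match yet)
Bit 9: prefix='100' -> emit 'a', reset
Bit 10: prefix='1' (no match yet)
Bit 11: prefix='10' (no match yet)
Bit 12: prefix='101' -> emit 'd', reset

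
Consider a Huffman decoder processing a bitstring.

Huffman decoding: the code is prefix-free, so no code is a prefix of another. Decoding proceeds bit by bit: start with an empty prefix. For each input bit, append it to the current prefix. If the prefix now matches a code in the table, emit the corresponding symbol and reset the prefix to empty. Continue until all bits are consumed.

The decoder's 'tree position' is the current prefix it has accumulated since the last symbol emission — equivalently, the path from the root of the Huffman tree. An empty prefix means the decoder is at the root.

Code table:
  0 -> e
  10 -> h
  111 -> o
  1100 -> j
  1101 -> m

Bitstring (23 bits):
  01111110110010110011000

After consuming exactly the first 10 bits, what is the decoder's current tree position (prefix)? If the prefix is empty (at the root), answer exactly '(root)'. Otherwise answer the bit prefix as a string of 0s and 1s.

Answer: 11

Derivation:
Bit 0: prefix='0' -> emit 'e', reset
Bit 1: prefix='1' (no match yet)
Bit 2: prefix='11' (no match yet)
Bit 3: prefix='111' -> emit 'o', reset
Bit 4: prefix='1' (no match yet)
Bit 5: prefix='11' (no match yet)
Bit 6: prefix='111' -> emit 'o', reset
Bit 7: prefix='0' -> emit 'e', reset
Bit 8: prefix='1' (no match yet)
Bit 9: prefix='11' (no match yet)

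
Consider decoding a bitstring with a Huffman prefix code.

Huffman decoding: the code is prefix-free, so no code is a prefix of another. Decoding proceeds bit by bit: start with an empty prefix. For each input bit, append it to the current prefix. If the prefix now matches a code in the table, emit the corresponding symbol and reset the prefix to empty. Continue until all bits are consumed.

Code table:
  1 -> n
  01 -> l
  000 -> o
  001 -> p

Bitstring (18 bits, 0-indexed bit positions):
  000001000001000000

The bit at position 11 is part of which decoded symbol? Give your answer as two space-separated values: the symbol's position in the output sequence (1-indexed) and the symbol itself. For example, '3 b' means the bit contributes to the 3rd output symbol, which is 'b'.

Bit 0: prefix='0' (no match yet)
Bit 1: prefix='00' (no match yet)
Bit 2: prefix='000' -> emit 'o', reset
Bit 3: prefix='0' (no match yet)
Bit 4: prefix='00' (no match yet)
Bit 5: prefix='001' -> emit 'p', reset
Bit 6: prefix='0' (no match yet)
Bit 7: prefix='00' (no match yet)
Bit 8: prefix='000' -> emit 'o', reset
Bit 9: prefix='0' (no match yet)
Bit 10: prefix='00' (no match yet)
Bit 11: prefix='001' -> emit 'p', reset
Bit 12: prefix='0' (no match yet)
Bit 13: prefix='00' (no match yet)
Bit 14: prefix='000' -> emit 'o', reset
Bit 15: prefix='0' (no match yet)

Answer: 4 p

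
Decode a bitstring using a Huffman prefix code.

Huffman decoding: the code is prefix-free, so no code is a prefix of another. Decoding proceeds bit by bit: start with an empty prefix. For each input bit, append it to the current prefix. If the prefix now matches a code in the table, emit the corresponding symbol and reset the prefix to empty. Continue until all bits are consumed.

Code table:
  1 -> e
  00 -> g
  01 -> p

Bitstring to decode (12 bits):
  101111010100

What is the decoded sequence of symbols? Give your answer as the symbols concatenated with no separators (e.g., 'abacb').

Bit 0: prefix='1' -> emit 'e', reset
Bit 1: prefix='0' (no match yet)
Bit 2: prefix='01' -> emit 'p', reset
Bit 3: prefix='1' -> emit 'e', reset
Bit 4: prefix='1' -> emit 'e', reset
Bit 5: prefix='1' -> emit 'e', reset
Bit 6: prefix='0' (no match yet)
Bit 7: prefix='01' -> emit 'p', reset
Bit 8: prefix='0' (no match yet)
Bit 9: prefix='01' -> emit 'p', reset
Bit 10: prefix='0' (no match yet)
Bit 11: prefix='00' -> emit 'g', reset

Answer: epeeeppg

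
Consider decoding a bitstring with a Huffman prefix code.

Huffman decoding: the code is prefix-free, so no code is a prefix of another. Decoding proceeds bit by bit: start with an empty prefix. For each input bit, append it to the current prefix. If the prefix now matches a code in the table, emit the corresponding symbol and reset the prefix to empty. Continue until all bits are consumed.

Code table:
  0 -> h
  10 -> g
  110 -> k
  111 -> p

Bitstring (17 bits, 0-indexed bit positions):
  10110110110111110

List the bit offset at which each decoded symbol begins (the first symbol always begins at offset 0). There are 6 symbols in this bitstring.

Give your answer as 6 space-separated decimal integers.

Bit 0: prefix='1' (no match yet)
Bit 1: prefix='10' -> emit 'g', reset
Bit 2: prefix='1' (no match yet)
Bit 3: prefix='11' (no match yet)
Bit 4: prefix='110' -> emit 'k', reset
Bit 5: prefix='1' (no match yet)
Bit 6: prefix='11' (no match yet)
Bit 7: prefix='110' -> emit 'k', reset
Bit 8: prefix='1' (no match yet)
Bit 9: prefix='11' (no match yet)
Bit 10: prefix='110' -> emit 'k', reset
Bit 11: prefix='1' (no match yet)
Bit 12: prefix='11' (no match yet)
Bit 13: prefix='111' -> emit 'p', reset
Bit 14: prefix='1' (no match yet)
Bit 15: prefix='11' (no match yet)
Bit 16: prefix='110' -> emit 'k', reset

Answer: 0 2 5 8 11 14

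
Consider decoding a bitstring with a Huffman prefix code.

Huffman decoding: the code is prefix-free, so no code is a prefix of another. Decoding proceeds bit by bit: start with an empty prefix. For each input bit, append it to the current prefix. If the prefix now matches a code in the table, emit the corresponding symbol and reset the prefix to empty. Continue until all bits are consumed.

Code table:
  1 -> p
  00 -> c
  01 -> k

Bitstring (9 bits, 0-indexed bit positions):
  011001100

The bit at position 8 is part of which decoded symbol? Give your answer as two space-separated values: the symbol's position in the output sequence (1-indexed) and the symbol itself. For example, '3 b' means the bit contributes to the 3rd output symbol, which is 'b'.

Bit 0: prefix='0' (no match yet)
Bit 1: prefix='01' -> emit 'k', reset
Bit 2: prefix='1' -> emit 'p', reset
Bit 3: prefix='0' (no match yet)
Bit 4: prefix='00' -> emit 'c', reset
Bit 5: prefix='1' -> emit 'p', reset
Bit 6: prefix='1' -> emit 'p', reset
Bit 7: prefix='0' (no match yet)
Bit 8: prefix='00' -> emit 'c', reset

Answer: 6 c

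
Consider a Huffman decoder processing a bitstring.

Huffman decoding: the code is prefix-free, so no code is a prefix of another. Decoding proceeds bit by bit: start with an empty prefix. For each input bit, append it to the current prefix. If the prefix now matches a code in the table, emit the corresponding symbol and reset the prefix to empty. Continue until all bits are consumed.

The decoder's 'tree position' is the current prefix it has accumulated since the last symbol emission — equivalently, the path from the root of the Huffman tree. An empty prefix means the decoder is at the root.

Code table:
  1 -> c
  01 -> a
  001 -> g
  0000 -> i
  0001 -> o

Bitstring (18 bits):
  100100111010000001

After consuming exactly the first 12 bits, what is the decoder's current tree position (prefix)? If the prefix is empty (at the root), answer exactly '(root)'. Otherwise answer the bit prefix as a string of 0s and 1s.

Answer: 0

Derivation:
Bit 0: prefix='1' -> emit 'c', reset
Bit 1: prefix='0' (no match yet)
Bit 2: prefix='00' (no match yet)
Bit 3: prefix='001' -> emit 'g', reset
Bit 4: prefix='0' (no match yet)
Bit 5: prefix='00' (no match yet)
Bit 6: prefix='001' -> emit 'g', reset
Bit 7: prefix='1' -> emit 'c', reset
Bit 8: prefix='1' -> emit 'c', reset
Bit 9: prefix='0' (no match yet)
Bit 10: prefix='01' -> emit 'a', reset
Bit 11: prefix='0' (no match yet)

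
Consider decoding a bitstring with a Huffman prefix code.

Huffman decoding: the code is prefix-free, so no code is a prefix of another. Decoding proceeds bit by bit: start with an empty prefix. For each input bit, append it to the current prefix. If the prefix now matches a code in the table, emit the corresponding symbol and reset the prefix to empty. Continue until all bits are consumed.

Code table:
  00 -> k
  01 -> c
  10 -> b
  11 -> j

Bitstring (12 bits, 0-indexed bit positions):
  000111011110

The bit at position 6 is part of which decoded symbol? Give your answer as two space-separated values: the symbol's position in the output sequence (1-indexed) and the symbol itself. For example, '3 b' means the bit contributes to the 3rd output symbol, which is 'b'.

Answer: 4 c

Derivation:
Bit 0: prefix='0' (no match yet)
Bit 1: prefix='00' -> emit 'k', reset
Bit 2: prefix='0' (no match yet)
Bit 3: prefix='01' -> emit 'c', reset
Bit 4: prefix='1' (no match yet)
Bit 5: prefix='11' -> emit 'j', reset
Bit 6: prefix='0' (no match yet)
Bit 7: prefix='01' -> emit 'c', reset
Bit 8: prefix='1' (no match yet)
Bit 9: prefix='11' -> emit 'j', reset
Bit 10: prefix='1' (no match yet)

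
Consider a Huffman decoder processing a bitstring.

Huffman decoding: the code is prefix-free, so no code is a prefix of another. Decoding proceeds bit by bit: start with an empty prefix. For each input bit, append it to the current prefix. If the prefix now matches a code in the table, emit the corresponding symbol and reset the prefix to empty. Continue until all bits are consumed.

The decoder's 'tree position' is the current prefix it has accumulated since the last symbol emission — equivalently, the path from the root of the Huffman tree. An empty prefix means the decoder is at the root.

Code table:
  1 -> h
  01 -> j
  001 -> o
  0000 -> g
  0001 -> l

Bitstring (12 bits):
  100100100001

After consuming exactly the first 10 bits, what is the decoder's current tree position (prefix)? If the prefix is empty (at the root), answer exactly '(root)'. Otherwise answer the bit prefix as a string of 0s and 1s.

Answer: 000

Derivation:
Bit 0: prefix='1' -> emit 'h', reset
Bit 1: prefix='0' (no match yet)
Bit 2: prefix='00' (no match yet)
Bit 3: prefix='001' -> emit 'o', reset
Bit 4: prefix='0' (no match yet)
Bit 5: prefix='00' (no match yet)
Bit 6: prefix='001' -> emit 'o', reset
Bit 7: prefix='0' (no match yet)
Bit 8: prefix='00' (no match yet)
Bit 9: prefix='000' (no match yet)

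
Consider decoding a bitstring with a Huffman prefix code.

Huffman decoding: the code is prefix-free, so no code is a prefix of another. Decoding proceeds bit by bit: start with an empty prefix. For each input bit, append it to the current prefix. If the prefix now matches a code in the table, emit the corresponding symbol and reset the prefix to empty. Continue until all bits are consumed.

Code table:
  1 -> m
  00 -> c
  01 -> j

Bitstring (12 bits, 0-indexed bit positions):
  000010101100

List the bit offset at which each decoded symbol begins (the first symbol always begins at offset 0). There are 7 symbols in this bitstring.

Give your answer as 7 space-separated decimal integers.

Answer: 0 2 4 5 7 9 10

Derivation:
Bit 0: prefix='0' (no match yet)
Bit 1: prefix='00' -> emit 'c', reset
Bit 2: prefix='0' (no match yet)
Bit 3: prefix='00' -> emit 'c', reset
Bit 4: prefix='1' -> emit 'm', reset
Bit 5: prefix='0' (no match yet)
Bit 6: prefix='01' -> emit 'j', reset
Bit 7: prefix='0' (no match yet)
Bit 8: prefix='01' -> emit 'j', reset
Bit 9: prefix='1' -> emit 'm', reset
Bit 10: prefix='0' (no match yet)
Bit 11: prefix='00' -> emit 'c', reset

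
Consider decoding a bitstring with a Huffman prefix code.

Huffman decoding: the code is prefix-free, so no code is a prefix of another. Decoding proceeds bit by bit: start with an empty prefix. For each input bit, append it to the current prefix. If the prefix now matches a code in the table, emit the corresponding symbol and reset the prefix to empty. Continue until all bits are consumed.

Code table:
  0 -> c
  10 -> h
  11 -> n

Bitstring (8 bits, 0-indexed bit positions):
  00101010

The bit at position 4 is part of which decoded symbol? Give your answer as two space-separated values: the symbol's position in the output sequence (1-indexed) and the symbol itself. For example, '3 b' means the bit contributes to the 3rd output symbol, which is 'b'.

Answer: 4 h

Derivation:
Bit 0: prefix='0' -> emit 'c', reset
Bit 1: prefix='0' -> emit 'c', reset
Bit 2: prefix='1' (no match yet)
Bit 3: prefix='10' -> emit 'h', reset
Bit 4: prefix='1' (no match yet)
Bit 5: prefix='10' -> emit 'h', reset
Bit 6: prefix='1' (no match yet)
Bit 7: prefix='10' -> emit 'h', reset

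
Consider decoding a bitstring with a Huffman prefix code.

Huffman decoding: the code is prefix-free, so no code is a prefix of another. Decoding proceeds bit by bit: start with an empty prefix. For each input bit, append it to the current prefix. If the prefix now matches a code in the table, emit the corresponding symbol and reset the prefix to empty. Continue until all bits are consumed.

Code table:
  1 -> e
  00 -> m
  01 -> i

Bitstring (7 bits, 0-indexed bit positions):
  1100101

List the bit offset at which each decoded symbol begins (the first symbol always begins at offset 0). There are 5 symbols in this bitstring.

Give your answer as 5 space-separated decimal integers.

Answer: 0 1 2 4 5

Derivation:
Bit 0: prefix='1' -> emit 'e', reset
Bit 1: prefix='1' -> emit 'e', reset
Bit 2: prefix='0' (no match yet)
Bit 3: prefix='00' -> emit 'm', reset
Bit 4: prefix='1' -> emit 'e', reset
Bit 5: prefix='0' (no match yet)
Bit 6: prefix='01' -> emit 'i', reset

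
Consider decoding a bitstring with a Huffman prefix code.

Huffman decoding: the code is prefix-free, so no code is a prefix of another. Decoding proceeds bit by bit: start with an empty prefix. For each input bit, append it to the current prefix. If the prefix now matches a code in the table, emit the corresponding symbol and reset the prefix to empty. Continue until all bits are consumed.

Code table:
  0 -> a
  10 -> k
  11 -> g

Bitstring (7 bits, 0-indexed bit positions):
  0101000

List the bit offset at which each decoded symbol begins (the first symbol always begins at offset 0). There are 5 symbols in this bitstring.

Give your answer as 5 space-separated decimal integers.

Bit 0: prefix='0' -> emit 'a', reset
Bit 1: prefix='1' (no match yet)
Bit 2: prefix='10' -> emit 'k', reset
Bit 3: prefix='1' (no match yet)
Bit 4: prefix='10' -> emit 'k', reset
Bit 5: prefix='0' -> emit 'a', reset
Bit 6: prefix='0' -> emit 'a', reset

Answer: 0 1 3 5 6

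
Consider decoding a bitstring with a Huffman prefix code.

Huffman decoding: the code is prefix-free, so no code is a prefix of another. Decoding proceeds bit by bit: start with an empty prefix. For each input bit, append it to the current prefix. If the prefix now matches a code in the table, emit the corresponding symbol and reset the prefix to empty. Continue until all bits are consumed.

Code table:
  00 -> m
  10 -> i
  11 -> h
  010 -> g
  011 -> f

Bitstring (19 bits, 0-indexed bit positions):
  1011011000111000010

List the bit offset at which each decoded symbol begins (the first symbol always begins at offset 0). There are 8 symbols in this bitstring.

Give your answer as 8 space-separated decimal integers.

Bit 0: prefix='1' (no match yet)
Bit 1: prefix='10' -> emit 'i', reset
Bit 2: prefix='1' (no match yet)
Bit 3: prefix='11' -> emit 'h', reset
Bit 4: prefix='0' (no match yet)
Bit 5: prefix='01' (no match yet)
Bit 6: prefix='011' -> emit 'f', reset
Bit 7: prefix='0' (no match yet)
Bit 8: prefix='00' -> emit 'm', reset
Bit 9: prefix='0' (no match yet)
Bit 10: prefix='01' (no match yet)
Bit 11: prefix='011' -> emit 'f', reset
Bit 12: prefix='1' (no match yet)
Bit 13: prefix='10' -> emit 'i', reset
Bit 14: prefix='0' (no match yet)
Bit 15: prefix='00' -> emit 'm', reset
Bit 16: prefix='0' (no match yet)
Bit 17: prefix='01' (no match yet)
Bit 18: prefix='010' -> emit 'g', reset

Answer: 0 2 4 7 9 12 14 16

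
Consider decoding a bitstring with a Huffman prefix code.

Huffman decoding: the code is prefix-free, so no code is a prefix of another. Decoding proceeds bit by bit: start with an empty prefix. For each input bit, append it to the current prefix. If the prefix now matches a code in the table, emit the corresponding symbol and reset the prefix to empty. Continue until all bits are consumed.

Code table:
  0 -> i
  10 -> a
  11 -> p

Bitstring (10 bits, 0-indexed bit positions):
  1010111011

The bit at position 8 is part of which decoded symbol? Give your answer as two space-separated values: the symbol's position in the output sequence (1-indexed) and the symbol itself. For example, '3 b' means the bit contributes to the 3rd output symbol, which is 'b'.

Bit 0: prefix='1' (no match yet)
Bit 1: prefix='10' -> emit 'a', reset
Bit 2: prefix='1' (no match yet)
Bit 3: prefix='10' -> emit 'a', reset
Bit 4: prefix='1' (no match yet)
Bit 5: prefix='11' -> emit 'p', reset
Bit 6: prefix='1' (no match yet)
Bit 7: prefix='10' -> emit 'a', reset
Bit 8: prefix='1' (no match yet)
Bit 9: prefix='11' -> emit 'p', reset

Answer: 5 p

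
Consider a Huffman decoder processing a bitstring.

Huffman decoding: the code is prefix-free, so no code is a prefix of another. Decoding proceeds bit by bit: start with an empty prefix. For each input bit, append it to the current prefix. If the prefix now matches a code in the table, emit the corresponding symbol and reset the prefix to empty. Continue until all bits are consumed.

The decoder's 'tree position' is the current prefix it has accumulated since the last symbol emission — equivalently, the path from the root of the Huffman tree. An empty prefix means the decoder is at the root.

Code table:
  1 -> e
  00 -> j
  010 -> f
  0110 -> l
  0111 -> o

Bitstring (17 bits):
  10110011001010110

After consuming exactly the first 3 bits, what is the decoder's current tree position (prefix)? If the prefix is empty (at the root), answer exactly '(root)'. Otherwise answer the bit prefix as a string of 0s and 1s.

Bit 0: prefix='1' -> emit 'e', reset
Bit 1: prefix='0' (no match yet)
Bit 2: prefix='01' (no match yet)

Answer: 01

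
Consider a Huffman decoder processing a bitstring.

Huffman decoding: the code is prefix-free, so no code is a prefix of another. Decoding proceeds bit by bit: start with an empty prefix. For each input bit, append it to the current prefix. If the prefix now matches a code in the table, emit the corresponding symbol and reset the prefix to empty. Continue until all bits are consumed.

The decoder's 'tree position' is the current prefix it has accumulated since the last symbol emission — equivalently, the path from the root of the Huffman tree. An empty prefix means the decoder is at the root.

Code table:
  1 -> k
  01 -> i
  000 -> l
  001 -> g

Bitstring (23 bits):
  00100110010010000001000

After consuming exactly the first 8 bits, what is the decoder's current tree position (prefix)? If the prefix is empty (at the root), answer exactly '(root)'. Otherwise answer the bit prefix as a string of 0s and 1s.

Answer: 0

Derivation:
Bit 0: prefix='0' (no match yet)
Bit 1: prefix='00' (no match yet)
Bit 2: prefix='001' -> emit 'g', reset
Bit 3: prefix='0' (no match yet)
Bit 4: prefix='00' (no match yet)
Bit 5: prefix='001' -> emit 'g', reset
Bit 6: prefix='1' -> emit 'k', reset
Bit 7: prefix='0' (no match yet)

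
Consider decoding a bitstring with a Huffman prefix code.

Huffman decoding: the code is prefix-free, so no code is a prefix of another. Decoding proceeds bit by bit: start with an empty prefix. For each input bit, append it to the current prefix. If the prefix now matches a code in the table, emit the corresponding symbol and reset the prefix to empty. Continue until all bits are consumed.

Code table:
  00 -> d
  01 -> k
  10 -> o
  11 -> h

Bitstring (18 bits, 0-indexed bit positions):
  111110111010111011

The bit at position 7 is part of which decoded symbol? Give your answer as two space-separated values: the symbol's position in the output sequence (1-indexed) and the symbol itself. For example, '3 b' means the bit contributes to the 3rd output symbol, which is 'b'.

Bit 0: prefix='1' (no match yet)
Bit 1: prefix='11' -> emit 'h', reset
Bit 2: prefix='1' (no match yet)
Bit 3: prefix='11' -> emit 'h', reset
Bit 4: prefix='1' (no match yet)
Bit 5: prefix='10' -> emit 'o', reset
Bit 6: prefix='1' (no match yet)
Bit 7: prefix='11' -> emit 'h', reset
Bit 8: prefix='1' (no match yet)
Bit 9: prefix='10' -> emit 'o', reset
Bit 10: prefix='1' (no match yet)
Bit 11: prefix='10' -> emit 'o', reset

Answer: 4 h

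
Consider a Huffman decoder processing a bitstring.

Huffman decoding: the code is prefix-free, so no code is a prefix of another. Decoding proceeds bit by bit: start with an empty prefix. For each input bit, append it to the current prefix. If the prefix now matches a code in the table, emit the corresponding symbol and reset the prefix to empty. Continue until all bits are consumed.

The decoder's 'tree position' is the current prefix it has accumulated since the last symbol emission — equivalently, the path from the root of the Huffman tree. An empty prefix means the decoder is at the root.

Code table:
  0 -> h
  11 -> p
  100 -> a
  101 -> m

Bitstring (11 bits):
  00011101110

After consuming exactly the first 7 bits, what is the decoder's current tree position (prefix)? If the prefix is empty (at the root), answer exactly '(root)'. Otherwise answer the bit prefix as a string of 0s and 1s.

Bit 0: prefix='0' -> emit 'h', reset
Bit 1: prefix='0' -> emit 'h', reset
Bit 2: prefix='0' -> emit 'h', reset
Bit 3: prefix='1' (no match yet)
Bit 4: prefix='11' -> emit 'p', reset
Bit 5: prefix='1' (no match yet)
Bit 6: prefix='10' (no match yet)

Answer: 10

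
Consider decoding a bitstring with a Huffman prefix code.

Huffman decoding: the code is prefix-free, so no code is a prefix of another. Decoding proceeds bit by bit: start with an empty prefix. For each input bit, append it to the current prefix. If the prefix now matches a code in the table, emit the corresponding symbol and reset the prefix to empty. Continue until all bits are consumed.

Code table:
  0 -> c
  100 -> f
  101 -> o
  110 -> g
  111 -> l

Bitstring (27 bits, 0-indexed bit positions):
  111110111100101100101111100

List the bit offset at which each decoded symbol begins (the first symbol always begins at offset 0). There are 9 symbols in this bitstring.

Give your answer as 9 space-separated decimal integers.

Answer: 0 3 6 9 12 15 18 21 24

Derivation:
Bit 0: prefix='1' (no match yet)
Bit 1: prefix='11' (no match yet)
Bit 2: prefix='111' -> emit 'l', reset
Bit 3: prefix='1' (no match yet)
Bit 4: prefix='11' (no match yet)
Bit 5: prefix='110' -> emit 'g', reset
Bit 6: prefix='1' (no match yet)
Bit 7: prefix='11' (no match yet)
Bit 8: prefix='111' -> emit 'l', reset
Bit 9: prefix='1' (no match yet)
Bit 10: prefix='10' (no match yet)
Bit 11: prefix='100' -> emit 'f', reset
Bit 12: prefix='1' (no match yet)
Bit 13: prefix='10' (no match yet)
Bit 14: prefix='101' -> emit 'o', reset
Bit 15: prefix='1' (no match yet)
Bit 16: prefix='10' (no match yet)
Bit 17: prefix='100' -> emit 'f', reset
Bit 18: prefix='1' (no match yet)
Bit 19: prefix='10' (no match yet)
Bit 20: prefix='101' -> emit 'o', reset
Bit 21: prefix='1' (no match yet)
Bit 22: prefix='11' (no match yet)
Bit 23: prefix='111' -> emit 'l', reset
Bit 24: prefix='1' (no match yet)
Bit 25: prefix='10' (no match yet)
Bit 26: prefix='100' -> emit 'f', reset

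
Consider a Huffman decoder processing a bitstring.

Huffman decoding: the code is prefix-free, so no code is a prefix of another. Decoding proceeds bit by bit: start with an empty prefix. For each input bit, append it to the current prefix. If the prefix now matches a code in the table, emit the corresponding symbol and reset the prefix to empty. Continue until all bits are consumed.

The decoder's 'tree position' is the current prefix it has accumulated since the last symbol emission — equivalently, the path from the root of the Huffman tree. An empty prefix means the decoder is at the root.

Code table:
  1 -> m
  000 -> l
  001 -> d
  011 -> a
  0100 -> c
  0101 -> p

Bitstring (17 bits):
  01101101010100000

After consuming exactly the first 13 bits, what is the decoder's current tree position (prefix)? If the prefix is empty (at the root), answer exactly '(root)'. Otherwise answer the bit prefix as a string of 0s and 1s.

Bit 0: prefix='0' (no match yet)
Bit 1: prefix='01' (no match yet)
Bit 2: prefix='011' -> emit 'a', reset
Bit 3: prefix='0' (no match yet)
Bit 4: prefix='01' (no match yet)
Bit 5: prefix='011' -> emit 'a', reset
Bit 6: prefix='0' (no match yet)
Bit 7: prefix='01' (no match yet)
Bit 8: prefix='010' (no match yet)
Bit 9: prefix='0101' -> emit 'p', reset
Bit 10: prefix='0' (no match yet)
Bit 11: prefix='01' (no match yet)
Bit 12: prefix='010' (no match yet)

Answer: 010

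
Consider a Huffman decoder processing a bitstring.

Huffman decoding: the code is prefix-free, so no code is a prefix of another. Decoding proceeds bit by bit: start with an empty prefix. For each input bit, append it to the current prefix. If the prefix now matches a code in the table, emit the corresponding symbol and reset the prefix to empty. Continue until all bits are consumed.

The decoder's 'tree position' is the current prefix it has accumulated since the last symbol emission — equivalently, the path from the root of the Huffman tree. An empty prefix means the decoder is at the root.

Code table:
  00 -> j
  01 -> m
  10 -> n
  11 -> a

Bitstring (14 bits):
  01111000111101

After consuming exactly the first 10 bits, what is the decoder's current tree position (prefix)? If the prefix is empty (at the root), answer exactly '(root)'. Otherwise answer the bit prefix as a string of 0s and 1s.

Answer: (root)

Derivation:
Bit 0: prefix='0' (no match yet)
Bit 1: prefix='01' -> emit 'm', reset
Bit 2: prefix='1' (no match yet)
Bit 3: prefix='11' -> emit 'a', reset
Bit 4: prefix='1' (no match yet)
Bit 5: prefix='10' -> emit 'n', reset
Bit 6: prefix='0' (no match yet)
Bit 7: prefix='00' -> emit 'j', reset
Bit 8: prefix='1' (no match yet)
Bit 9: prefix='11' -> emit 'a', reset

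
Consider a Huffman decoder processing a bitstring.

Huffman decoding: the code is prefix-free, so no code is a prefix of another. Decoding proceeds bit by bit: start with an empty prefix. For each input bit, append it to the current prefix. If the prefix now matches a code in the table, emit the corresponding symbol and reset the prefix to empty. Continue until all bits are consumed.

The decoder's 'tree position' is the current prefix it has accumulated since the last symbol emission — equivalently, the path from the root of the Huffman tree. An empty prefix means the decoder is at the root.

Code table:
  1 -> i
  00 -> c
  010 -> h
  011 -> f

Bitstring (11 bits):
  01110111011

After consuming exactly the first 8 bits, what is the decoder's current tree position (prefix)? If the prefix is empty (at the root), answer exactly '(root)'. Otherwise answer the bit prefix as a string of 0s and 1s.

Bit 0: prefix='0' (no match yet)
Bit 1: prefix='01' (no match yet)
Bit 2: prefix='011' -> emit 'f', reset
Bit 3: prefix='1' -> emit 'i', reset
Bit 4: prefix='0' (no match yet)
Bit 5: prefix='01' (no match yet)
Bit 6: prefix='011' -> emit 'f', reset
Bit 7: prefix='1' -> emit 'i', reset

Answer: (root)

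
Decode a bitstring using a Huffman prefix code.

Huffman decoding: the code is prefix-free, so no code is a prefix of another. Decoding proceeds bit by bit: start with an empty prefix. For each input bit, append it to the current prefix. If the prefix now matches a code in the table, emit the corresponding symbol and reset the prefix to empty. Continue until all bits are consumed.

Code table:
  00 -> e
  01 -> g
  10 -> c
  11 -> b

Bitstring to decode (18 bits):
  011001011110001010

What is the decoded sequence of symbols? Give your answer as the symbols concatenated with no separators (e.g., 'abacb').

Bit 0: prefix='0' (no match yet)
Bit 1: prefix='01' -> emit 'g', reset
Bit 2: prefix='1' (no match yet)
Bit 3: prefix='10' -> emit 'c', reset
Bit 4: prefix='0' (no match yet)
Bit 5: prefix='01' -> emit 'g', reset
Bit 6: prefix='0' (no match yet)
Bit 7: prefix='01' -> emit 'g', reset
Bit 8: prefix='1' (no match yet)
Bit 9: prefix='11' -> emit 'b', reset
Bit 10: prefix='1' (no match yet)
Bit 11: prefix='10' -> emit 'c', reset
Bit 12: prefix='0' (no match yet)
Bit 13: prefix='00' -> emit 'e', reset
Bit 14: prefix='1' (no match yet)
Bit 15: prefix='10' -> emit 'c', reset
Bit 16: prefix='1' (no match yet)
Bit 17: prefix='10' -> emit 'c', reset

Answer: gcggbcecc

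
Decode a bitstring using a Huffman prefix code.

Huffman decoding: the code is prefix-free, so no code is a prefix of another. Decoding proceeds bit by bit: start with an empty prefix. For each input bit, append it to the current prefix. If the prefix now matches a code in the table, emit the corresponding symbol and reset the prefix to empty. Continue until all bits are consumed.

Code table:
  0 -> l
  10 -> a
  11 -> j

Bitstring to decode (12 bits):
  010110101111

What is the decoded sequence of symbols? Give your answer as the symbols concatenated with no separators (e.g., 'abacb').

Answer: lajlajj

Derivation:
Bit 0: prefix='0' -> emit 'l', reset
Bit 1: prefix='1' (no match yet)
Bit 2: prefix='10' -> emit 'a', reset
Bit 3: prefix='1' (no match yet)
Bit 4: prefix='11' -> emit 'j', reset
Bit 5: prefix='0' -> emit 'l', reset
Bit 6: prefix='1' (no match yet)
Bit 7: prefix='10' -> emit 'a', reset
Bit 8: prefix='1' (no match yet)
Bit 9: prefix='11' -> emit 'j', reset
Bit 10: prefix='1' (no match yet)
Bit 11: prefix='11' -> emit 'j', reset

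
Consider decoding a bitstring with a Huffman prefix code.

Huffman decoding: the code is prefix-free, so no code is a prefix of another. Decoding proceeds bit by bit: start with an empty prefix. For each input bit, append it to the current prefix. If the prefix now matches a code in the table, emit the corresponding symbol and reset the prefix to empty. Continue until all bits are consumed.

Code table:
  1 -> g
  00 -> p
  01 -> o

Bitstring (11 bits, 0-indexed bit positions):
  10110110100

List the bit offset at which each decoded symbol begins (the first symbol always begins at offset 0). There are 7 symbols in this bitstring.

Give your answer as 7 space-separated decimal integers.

Bit 0: prefix='1' -> emit 'g', reset
Bit 1: prefix='0' (no match yet)
Bit 2: prefix='01' -> emit 'o', reset
Bit 3: prefix='1' -> emit 'g', reset
Bit 4: prefix='0' (no match yet)
Bit 5: prefix='01' -> emit 'o', reset
Bit 6: prefix='1' -> emit 'g', reset
Bit 7: prefix='0' (no match yet)
Bit 8: prefix='01' -> emit 'o', reset
Bit 9: prefix='0' (no match yet)
Bit 10: prefix='00' -> emit 'p', reset

Answer: 0 1 3 4 6 7 9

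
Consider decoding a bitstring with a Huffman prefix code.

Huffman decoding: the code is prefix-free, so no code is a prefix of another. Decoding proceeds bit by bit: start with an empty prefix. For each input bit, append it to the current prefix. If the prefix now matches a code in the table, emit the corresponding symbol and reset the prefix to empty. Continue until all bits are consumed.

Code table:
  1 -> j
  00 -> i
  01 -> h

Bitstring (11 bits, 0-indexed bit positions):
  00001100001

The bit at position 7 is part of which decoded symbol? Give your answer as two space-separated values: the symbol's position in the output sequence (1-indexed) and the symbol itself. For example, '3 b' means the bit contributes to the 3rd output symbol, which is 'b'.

Bit 0: prefix='0' (no match yet)
Bit 1: prefix='00' -> emit 'i', reset
Bit 2: prefix='0' (no match yet)
Bit 3: prefix='00' -> emit 'i', reset
Bit 4: prefix='1' -> emit 'j', reset
Bit 5: prefix='1' -> emit 'j', reset
Bit 6: prefix='0' (no match yet)
Bit 7: prefix='00' -> emit 'i', reset
Bit 8: prefix='0' (no match yet)
Bit 9: prefix='00' -> emit 'i', reset
Bit 10: prefix='1' -> emit 'j', reset

Answer: 5 i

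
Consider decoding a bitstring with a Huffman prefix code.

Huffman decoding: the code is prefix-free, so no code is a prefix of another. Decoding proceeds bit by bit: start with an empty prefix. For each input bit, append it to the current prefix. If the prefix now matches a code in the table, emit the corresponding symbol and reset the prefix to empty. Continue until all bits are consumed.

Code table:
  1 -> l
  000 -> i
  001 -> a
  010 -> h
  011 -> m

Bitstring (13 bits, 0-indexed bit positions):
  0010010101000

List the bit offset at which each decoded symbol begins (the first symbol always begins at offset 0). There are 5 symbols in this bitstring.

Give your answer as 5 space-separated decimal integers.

Bit 0: prefix='0' (no match yet)
Bit 1: prefix='00' (no match yet)
Bit 2: prefix='001' -> emit 'a', reset
Bit 3: prefix='0' (no match yet)
Bit 4: prefix='00' (no match yet)
Bit 5: prefix='001' -> emit 'a', reset
Bit 6: prefix='0' (no match yet)
Bit 7: prefix='01' (no match yet)
Bit 8: prefix='010' -> emit 'h', reset
Bit 9: prefix='1' -> emit 'l', reset
Bit 10: prefix='0' (no match yet)
Bit 11: prefix='00' (no match yet)
Bit 12: prefix='000' -> emit 'i', reset

Answer: 0 3 6 9 10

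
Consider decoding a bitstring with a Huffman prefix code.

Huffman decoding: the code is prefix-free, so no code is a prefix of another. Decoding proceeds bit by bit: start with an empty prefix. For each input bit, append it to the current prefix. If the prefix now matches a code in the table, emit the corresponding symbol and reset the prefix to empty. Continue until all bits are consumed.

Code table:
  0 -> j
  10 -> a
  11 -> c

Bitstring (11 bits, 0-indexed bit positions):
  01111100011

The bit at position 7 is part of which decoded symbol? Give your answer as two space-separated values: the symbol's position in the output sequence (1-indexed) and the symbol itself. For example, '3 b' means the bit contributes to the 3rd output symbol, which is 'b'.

Bit 0: prefix='0' -> emit 'j', reset
Bit 1: prefix='1' (no match yet)
Bit 2: prefix='11' -> emit 'c', reset
Bit 3: prefix='1' (no match yet)
Bit 4: prefix='11' -> emit 'c', reset
Bit 5: prefix='1' (no match yet)
Bit 6: prefix='10' -> emit 'a', reset
Bit 7: prefix='0' -> emit 'j', reset
Bit 8: prefix='0' -> emit 'j', reset
Bit 9: prefix='1' (no match yet)
Bit 10: prefix='11' -> emit 'c', reset

Answer: 5 j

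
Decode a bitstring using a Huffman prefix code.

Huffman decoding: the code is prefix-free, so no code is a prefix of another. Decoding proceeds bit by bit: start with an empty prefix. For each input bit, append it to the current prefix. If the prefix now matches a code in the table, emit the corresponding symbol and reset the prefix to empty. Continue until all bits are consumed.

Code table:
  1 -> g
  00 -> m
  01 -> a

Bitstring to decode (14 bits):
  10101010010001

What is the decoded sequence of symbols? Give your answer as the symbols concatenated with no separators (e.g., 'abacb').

Answer: gaaamgma

Derivation:
Bit 0: prefix='1' -> emit 'g', reset
Bit 1: prefix='0' (no match yet)
Bit 2: prefix='01' -> emit 'a', reset
Bit 3: prefix='0' (no match yet)
Bit 4: prefix='01' -> emit 'a', reset
Bit 5: prefix='0' (no match yet)
Bit 6: prefix='01' -> emit 'a', reset
Bit 7: prefix='0' (no match yet)
Bit 8: prefix='00' -> emit 'm', reset
Bit 9: prefix='1' -> emit 'g', reset
Bit 10: prefix='0' (no match yet)
Bit 11: prefix='00' -> emit 'm', reset
Bit 12: prefix='0' (no match yet)
Bit 13: prefix='01' -> emit 'a', reset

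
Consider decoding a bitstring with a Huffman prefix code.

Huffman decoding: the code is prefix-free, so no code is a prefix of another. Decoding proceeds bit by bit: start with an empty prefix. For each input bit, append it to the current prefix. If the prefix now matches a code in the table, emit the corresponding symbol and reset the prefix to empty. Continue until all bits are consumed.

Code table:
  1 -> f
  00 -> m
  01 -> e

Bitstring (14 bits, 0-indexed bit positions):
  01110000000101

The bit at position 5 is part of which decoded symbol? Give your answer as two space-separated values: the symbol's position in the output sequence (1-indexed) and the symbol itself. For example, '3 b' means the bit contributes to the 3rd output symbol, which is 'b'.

Answer: 4 m

Derivation:
Bit 0: prefix='0' (no match yet)
Bit 1: prefix='01' -> emit 'e', reset
Bit 2: prefix='1' -> emit 'f', reset
Bit 3: prefix='1' -> emit 'f', reset
Bit 4: prefix='0' (no match yet)
Bit 5: prefix='00' -> emit 'm', reset
Bit 6: prefix='0' (no match yet)
Bit 7: prefix='00' -> emit 'm', reset
Bit 8: prefix='0' (no match yet)
Bit 9: prefix='00' -> emit 'm', reset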